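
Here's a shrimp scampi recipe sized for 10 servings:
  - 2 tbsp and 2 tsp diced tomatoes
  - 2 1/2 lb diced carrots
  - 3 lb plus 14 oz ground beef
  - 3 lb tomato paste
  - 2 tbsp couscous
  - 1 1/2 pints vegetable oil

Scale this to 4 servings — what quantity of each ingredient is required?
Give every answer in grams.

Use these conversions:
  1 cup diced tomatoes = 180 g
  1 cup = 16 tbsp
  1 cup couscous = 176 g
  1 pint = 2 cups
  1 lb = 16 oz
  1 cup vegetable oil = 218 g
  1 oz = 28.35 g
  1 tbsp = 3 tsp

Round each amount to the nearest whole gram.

Scaling factor: 4/10 = 2/5 = 0.4.
diced tomatoes: (2 tbsp + 2 tsp = 8/3 tbsp) × 2/5 ÷ 16 tbsp/cup × 180 g/cup = 12 g
diced carrots: 2.5 lb × 2/5 × 16 oz/lb × 28.35 g/oz ≈ 454 g
ground beef: (3 lb + 14 oz = 3.875 lb) × 2/5 × 16 oz/lb × 28.35 g/oz ≈ 703 g
tomato paste: 3 lb × 2/5 × 16 oz/lb × 28.35 g/oz ≈ 544 g
couscous: 2 tbsp × 2/5 ÷ 16 tbsp/cup × 176 g/cup ≈ 9 g
vegetable oil: 1.5 pint × 2/5 × 2 cup/pint × 218 g/cup ≈ 262 g

diced tomatoes: 12 g; diced carrots: 454 g; ground beef: 703 g; tomato paste: 544 g; couscous: 9 g; vegetable oil: 262 g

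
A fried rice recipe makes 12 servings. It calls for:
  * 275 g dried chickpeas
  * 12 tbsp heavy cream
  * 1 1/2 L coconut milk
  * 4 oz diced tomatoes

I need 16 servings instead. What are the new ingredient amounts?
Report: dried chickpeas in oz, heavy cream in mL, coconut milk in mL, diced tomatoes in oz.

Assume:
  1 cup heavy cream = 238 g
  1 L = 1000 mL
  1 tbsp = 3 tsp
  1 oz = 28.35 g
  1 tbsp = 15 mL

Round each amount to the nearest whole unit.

dried chickpeas: 13 oz; heavy cream: 240 mL; coconut milk: 2000 mL; diced tomatoes: 5 oz

Scaling factor: 16/12 = 4/3.
dried chickpeas: 275 g × 4/3 ÷ 28.35 g/oz ≈ 13 oz
heavy cream: 12 tbsp × 4/3 × 15 mL/tbsp = 240 mL
coconut milk: 1.5 L × 4/3 × 1000 mL/L = 2000 mL
diced tomatoes: 4 oz × 4/3 ≈ 5 oz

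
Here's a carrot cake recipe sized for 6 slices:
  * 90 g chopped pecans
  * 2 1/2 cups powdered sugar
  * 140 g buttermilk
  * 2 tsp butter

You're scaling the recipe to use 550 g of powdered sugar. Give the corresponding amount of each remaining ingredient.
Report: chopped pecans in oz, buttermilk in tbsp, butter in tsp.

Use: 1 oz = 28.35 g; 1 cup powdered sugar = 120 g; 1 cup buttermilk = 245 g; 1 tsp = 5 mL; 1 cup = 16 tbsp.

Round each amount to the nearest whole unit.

chopped pecans: 6 oz; buttermilk: 17 tbsp; butter: 4 tsp

The original recipe has 300 g of powdered sugar, so the scaling factor is 550 ÷ 300 = 11/6.
chopped pecans: 90 g × 11/6 ÷ 28.35 g/oz ≈ 6 oz
buttermilk: 140 g × 11/6 ÷ 245 g/cup × 16 tbsp/cup ≈ 17 tbsp
butter: 2 tsp × 11/6 ≈ 4 tsp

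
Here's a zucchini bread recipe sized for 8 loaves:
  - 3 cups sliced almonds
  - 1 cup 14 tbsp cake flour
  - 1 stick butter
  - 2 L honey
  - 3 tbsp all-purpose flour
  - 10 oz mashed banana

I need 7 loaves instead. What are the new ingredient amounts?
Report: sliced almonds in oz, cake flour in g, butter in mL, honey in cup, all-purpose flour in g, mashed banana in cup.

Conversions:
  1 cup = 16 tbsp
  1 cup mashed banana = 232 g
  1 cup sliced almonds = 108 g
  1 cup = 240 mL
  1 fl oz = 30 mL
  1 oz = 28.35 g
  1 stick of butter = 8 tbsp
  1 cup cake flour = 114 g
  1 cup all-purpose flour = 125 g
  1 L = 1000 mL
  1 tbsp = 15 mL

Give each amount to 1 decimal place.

Scaling factor: 7/8 = 0.875.
sliced almonds: 3 cup × 7/8 × 108 g/cup ÷ 28.35 g/oz = 10.0 oz
cake flour: (1 cup + 14 tbsp = 1.875 cup) × 7/8 × 114 g/cup ≈ 187.0 g
butter: 1 stick × 7/8 × 8 tbsp/stick × 15 mL/tbsp = 105.0 mL
honey: 2 L × 7/8 × 1000 mL/L ÷ 240 mL/cup ≈ 7.3 cup
all-purpose flour: 3 tbsp × 7/8 ÷ 16 tbsp/cup × 125 g/cup ≈ 20.5 g
mashed banana: 10 oz × 7/8 × 28.35 g/oz ÷ 232 g/cup ≈ 1.1 cup

sliced almonds: 10.0 oz; cake flour: 187.0 g; butter: 105.0 mL; honey: 7.3 cup; all-purpose flour: 20.5 g; mashed banana: 1.1 cup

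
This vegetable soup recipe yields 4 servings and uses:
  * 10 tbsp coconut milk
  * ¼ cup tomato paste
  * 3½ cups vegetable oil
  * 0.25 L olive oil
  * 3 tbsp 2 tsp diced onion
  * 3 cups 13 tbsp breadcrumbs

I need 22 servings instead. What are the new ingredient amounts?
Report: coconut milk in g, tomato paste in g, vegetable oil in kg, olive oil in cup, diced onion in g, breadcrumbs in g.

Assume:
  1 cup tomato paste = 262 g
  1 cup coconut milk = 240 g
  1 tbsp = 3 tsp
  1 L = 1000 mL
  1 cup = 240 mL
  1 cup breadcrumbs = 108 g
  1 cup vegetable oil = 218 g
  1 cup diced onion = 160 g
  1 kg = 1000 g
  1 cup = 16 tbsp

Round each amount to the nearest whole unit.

coconut milk: 825 g; tomato paste: 360 g; vegetable oil: 4 kg; olive oil: 6 cup; diced onion: 202 g; breadcrumbs: 2265 g

Scaling factor: 22/4 = 11/2 = 5.5.
coconut milk: 10 tbsp × 11/2 ÷ 16 tbsp/cup × 240 g/cup = 825 g
tomato paste: 0.25 cup × 11/2 × 262 g/cup ≈ 360 g
vegetable oil: 3.5 cup × 11/2 × 218 g/cup ÷ 1000 g/kg ≈ 4 kg
olive oil: 0.25 L × 11/2 × 1000 mL/L ÷ 240 mL/cup ≈ 6 cup
diced onion: (3 tbsp + 2 tsp = 11/3 tbsp) × 11/2 ÷ 16 tbsp/cup × 160 g/cup ≈ 202 g
breadcrumbs: (3 cup + 13 tbsp = 3.8125 cup) × 11/2 × 108 g/cup ≈ 2265 g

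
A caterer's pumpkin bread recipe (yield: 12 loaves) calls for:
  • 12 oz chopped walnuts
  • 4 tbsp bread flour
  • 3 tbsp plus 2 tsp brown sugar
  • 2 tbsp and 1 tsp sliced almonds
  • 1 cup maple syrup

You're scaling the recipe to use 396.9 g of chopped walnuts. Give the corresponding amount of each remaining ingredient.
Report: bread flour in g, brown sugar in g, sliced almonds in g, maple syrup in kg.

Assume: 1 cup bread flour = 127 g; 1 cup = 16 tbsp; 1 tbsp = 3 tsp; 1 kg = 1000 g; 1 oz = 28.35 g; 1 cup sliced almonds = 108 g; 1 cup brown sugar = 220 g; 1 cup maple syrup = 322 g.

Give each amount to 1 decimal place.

The original recipe has 340.2 g of chopped walnuts, so the scaling factor is 396.9 ÷ 340.2 = 7/6.
bread flour: 4 tbsp × 7/6 ÷ 16 tbsp/cup × 127 g/cup ≈ 37.0 g
brown sugar: (3 tbsp + 2 tsp = 11/3 tbsp) × 7/6 ÷ 16 tbsp/cup × 220 g/cup ≈ 58.8 g
sliced almonds: (2 tbsp + 1 tsp = 7/3 tbsp) × 7/6 ÷ 16 tbsp/cup × 108 g/cup ≈ 18.4 g
maple syrup: 1 cup × 7/6 × 322 g/cup ÷ 1000 g/kg ≈ 0.4 kg

bread flour: 37.0 g; brown sugar: 58.8 g; sliced almonds: 18.4 g; maple syrup: 0.4 kg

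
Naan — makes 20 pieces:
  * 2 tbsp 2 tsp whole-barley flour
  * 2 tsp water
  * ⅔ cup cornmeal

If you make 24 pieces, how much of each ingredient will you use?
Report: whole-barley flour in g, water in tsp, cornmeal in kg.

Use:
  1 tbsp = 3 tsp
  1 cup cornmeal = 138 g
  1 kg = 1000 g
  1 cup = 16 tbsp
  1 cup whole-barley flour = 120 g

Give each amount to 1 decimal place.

Scaling factor: 24/20 = 6/5 = 1.2.
whole-barley flour: (2 tbsp + 2 tsp = 8/3 tbsp) × 6/5 ÷ 16 tbsp/cup × 120 g/cup = 24.0 g
water: 2 tsp × 6/5 = 2.4 tsp
cornmeal: 2/3 cup × 6/5 × 138 g/cup ÷ 1000 g/kg ≈ 0.1 kg

whole-barley flour: 24.0 g; water: 2.4 tsp; cornmeal: 0.1 kg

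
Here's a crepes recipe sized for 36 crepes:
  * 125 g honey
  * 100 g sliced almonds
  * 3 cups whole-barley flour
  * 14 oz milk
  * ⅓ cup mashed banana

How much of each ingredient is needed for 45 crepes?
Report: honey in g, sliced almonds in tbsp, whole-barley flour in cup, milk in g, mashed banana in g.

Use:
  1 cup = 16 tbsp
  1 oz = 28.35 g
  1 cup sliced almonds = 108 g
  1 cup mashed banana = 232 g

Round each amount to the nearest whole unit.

Scaling factor: 45/36 = 5/4 = 1.25.
honey: 125 g × 5/4 ≈ 156 g
sliced almonds: 100 g × 5/4 ÷ 108 g/cup × 16 tbsp/cup ≈ 19 tbsp
whole-barley flour: 3 cup × 5/4 ≈ 4 cup
milk: 14 oz × 5/4 × 28.35 g/oz ≈ 496 g
mashed banana: 1/3 cup × 5/4 × 232 g/cup ≈ 97 g

honey: 156 g; sliced almonds: 19 tbsp; whole-barley flour: 4 cup; milk: 496 g; mashed banana: 97 g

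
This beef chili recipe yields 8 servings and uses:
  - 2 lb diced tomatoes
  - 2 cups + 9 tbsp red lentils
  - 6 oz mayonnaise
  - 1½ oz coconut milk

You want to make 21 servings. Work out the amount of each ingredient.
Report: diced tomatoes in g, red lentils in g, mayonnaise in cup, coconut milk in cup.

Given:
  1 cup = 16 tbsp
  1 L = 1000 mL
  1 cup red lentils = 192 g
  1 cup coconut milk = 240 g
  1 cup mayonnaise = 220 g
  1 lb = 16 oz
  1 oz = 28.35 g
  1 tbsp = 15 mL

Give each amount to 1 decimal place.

diced tomatoes: 2381.4 g; red lentils: 1291.5 g; mayonnaise: 2.0 cup; coconut milk: 0.5 cup

Scaling factor: 21/8 = 2.625.
diced tomatoes: 2 lb × 21/8 × 16 oz/lb × 28.35 g/oz = 2381.4 g
red lentils: (2 cup + 9 tbsp = 2.5625 cup) × 21/8 × 192 g/cup = 1291.5 g
mayonnaise: 6 oz × 21/8 × 28.35 g/oz ÷ 220 g/cup ≈ 2.0 cup
coconut milk: 1.5 oz × 21/8 × 28.35 g/oz ÷ 240 g/cup ≈ 0.5 cup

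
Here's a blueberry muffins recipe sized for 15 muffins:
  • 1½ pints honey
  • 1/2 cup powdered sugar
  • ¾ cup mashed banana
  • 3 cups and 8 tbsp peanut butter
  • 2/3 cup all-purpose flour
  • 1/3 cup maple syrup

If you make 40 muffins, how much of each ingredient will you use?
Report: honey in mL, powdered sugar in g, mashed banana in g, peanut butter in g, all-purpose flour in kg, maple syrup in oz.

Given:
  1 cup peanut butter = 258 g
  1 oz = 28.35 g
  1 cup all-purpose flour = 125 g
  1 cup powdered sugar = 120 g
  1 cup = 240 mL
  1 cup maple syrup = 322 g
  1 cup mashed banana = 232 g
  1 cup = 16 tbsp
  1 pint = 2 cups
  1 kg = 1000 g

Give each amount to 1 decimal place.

honey: 1920.0 mL; powdered sugar: 160.0 g; mashed banana: 464.0 g; peanut butter: 2408.0 g; all-purpose flour: 0.2 kg; maple syrup: 10.1 oz

Scaling factor: 40/15 = 8/3.
honey: 1.5 pint × 8/3 × 2 cup/pint × 240 mL/cup = 1920.0 mL
powdered sugar: 0.5 cup × 8/3 × 120 g/cup = 160.0 g
mashed banana: 0.75 cup × 8/3 × 232 g/cup = 464.0 g
peanut butter: (3 cup + 8 tbsp = 3.5 cup) × 8/3 × 258 g/cup = 2408.0 g
all-purpose flour: 2/3 cup × 8/3 × 125 g/cup ÷ 1000 g/kg ≈ 0.2 kg
maple syrup: 1/3 cup × 8/3 × 322 g/cup ÷ 28.35 g/oz ≈ 10.1 oz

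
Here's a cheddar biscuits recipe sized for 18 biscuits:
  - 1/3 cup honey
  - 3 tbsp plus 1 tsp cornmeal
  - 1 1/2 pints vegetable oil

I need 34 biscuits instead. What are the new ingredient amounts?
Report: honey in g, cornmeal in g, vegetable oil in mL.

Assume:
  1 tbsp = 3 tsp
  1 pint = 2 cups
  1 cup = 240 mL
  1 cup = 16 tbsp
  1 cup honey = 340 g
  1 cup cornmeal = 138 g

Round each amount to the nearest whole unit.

Scaling factor: 34/18 = 17/9.
honey: 1/3 cup × 17/9 × 340 g/cup ≈ 214 g
cornmeal: (3 tbsp + 1 tsp = 10/3 tbsp) × 17/9 ÷ 16 tbsp/cup × 138 g/cup ≈ 54 g
vegetable oil: 1.5 pint × 17/9 × 2 cup/pint × 240 mL/cup = 1360 mL

honey: 214 g; cornmeal: 54 g; vegetable oil: 1360 mL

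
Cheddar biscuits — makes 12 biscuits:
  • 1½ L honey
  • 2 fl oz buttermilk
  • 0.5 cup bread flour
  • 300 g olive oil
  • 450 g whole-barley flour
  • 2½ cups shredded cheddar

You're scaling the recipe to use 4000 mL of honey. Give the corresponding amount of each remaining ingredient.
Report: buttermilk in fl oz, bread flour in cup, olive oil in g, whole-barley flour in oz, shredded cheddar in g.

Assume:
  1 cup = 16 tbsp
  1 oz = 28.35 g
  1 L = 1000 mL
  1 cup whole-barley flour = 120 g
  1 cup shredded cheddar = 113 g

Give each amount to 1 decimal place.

The original recipe has 1500 mL of honey, so the scaling factor is 4000 ÷ 1500 = 8/3.
buttermilk: 2 fl oz × 8/3 ≈ 5.3 fl oz
bread flour: 0.5 cup × 8/3 ≈ 1.3 cup
olive oil: 300 g × 8/3 = 800.0 g
whole-barley flour: 450 g × 8/3 ÷ 28.35 g/oz ≈ 42.3 oz
shredded cheddar: 2.5 cup × 8/3 × 113 g/cup ≈ 753.3 g

buttermilk: 5.3 fl oz; bread flour: 1.3 cup; olive oil: 800.0 g; whole-barley flour: 42.3 oz; shredded cheddar: 753.3 g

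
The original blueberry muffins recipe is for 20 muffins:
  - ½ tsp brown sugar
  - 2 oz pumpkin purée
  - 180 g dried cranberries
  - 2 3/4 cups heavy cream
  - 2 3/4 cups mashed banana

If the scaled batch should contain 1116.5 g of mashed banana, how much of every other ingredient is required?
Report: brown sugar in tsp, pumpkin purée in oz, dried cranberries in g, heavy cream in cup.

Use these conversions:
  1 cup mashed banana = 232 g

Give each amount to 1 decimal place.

brown sugar: 0.9 tsp; pumpkin purée: 3.5 oz; dried cranberries: 315.0 g; heavy cream: 4.8 cup

The original recipe has 638 g of mashed banana, so the scaling factor is 1116.5 ÷ 638 = 7/4 = 1.75.
brown sugar: 0.5 tsp × 7/4 ≈ 0.9 tsp
pumpkin purée: 2 oz × 7/4 = 3.5 oz
dried cranberries: 180 g × 7/4 = 315.0 g
heavy cream: 2.75 cup × 7/4 ≈ 4.8 cup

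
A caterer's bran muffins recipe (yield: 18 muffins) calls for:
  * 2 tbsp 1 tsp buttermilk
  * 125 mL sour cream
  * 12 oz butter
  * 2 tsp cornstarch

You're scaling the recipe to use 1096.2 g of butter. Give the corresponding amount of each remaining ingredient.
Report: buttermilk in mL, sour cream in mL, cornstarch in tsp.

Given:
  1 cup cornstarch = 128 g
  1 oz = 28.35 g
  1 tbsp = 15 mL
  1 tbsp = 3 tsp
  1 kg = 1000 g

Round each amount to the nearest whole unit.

buttermilk: 113 mL; sour cream: 403 mL; cornstarch: 6 tsp

The original recipe has 340.2 g of butter, so the scaling factor is 1096.2 ÷ 340.2 = 29/9.
buttermilk: (2 tbsp + 1 tsp = 7/3 tbsp) × 29/9 × 15 mL/tbsp ≈ 113 mL
sour cream: 125 mL × 29/9 ≈ 403 mL
cornstarch: 2 tsp × 29/9 ≈ 6 tsp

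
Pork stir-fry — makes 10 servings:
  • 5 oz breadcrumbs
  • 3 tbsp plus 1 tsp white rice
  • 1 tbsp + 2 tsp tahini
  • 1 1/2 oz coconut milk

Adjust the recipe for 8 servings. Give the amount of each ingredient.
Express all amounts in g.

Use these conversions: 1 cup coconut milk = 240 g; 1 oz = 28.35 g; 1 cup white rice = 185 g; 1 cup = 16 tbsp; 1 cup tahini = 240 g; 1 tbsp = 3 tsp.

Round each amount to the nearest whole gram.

breadcrumbs: 113 g; white rice: 31 g; tahini: 20 g; coconut milk: 34 g

Scaling factor: 8/10 = 4/5 = 0.8.
breadcrumbs: 5 oz × 4/5 × 28.35 g/oz ≈ 113 g
white rice: (3 tbsp + 1 tsp = 10/3 tbsp) × 4/5 ÷ 16 tbsp/cup × 185 g/cup ≈ 31 g
tahini: (1 tbsp + 2 tsp = 5/3 tbsp) × 4/5 ÷ 16 tbsp/cup × 240 g/cup = 20 g
coconut milk: 1.5 oz × 4/5 × 28.35 g/oz ≈ 34 g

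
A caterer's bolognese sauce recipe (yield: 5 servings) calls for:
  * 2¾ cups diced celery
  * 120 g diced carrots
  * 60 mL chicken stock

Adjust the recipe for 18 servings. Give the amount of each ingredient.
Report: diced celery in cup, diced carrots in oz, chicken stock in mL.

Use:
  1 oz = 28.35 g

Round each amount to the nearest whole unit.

Scaling factor: 18/5 = 3.6.
diced celery: 2.75 cup × 18/5 ≈ 10 cup
diced carrots: 120 g × 18/5 ÷ 28.35 g/oz ≈ 15 oz
chicken stock: 60 mL × 18/5 = 216 mL

diced celery: 10 cup; diced carrots: 15 oz; chicken stock: 216 mL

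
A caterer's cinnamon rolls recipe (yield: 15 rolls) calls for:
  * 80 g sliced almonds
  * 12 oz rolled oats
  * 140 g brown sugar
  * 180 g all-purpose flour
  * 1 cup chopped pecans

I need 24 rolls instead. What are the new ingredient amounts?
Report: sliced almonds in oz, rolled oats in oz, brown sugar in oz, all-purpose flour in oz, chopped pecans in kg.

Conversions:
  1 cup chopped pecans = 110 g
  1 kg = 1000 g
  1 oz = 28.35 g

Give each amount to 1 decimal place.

sliced almonds: 4.5 oz; rolled oats: 19.2 oz; brown sugar: 7.9 oz; all-purpose flour: 10.2 oz; chopped pecans: 0.2 kg

Scaling factor: 24/15 = 8/5 = 1.6.
sliced almonds: 80 g × 8/5 ÷ 28.35 g/oz ≈ 4.5 oz
rolled oats: 12 oz × 8/5 = 19.2 oz
brown sugar: 140 g × 8/5 ÷ 28.35 g/oz ≈ 7.9 oz
all-purpose flour: 180 g × 8/5 ÷ 28.35 g/oz ≈ 10.2 oz
chopped pecans: 1 cup × 8/5 × 110 g/cup ÷ 1000 g/kg ≈ 0.2 kg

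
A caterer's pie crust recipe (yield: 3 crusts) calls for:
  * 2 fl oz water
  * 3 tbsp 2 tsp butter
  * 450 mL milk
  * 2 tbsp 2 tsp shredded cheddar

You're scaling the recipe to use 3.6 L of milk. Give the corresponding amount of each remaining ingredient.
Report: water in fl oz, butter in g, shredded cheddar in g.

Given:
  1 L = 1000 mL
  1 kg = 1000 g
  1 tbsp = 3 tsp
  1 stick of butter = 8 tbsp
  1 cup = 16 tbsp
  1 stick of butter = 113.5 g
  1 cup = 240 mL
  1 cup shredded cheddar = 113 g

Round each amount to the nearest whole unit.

water: 16 fl oz; butter: 416 g; shredded cheddar: 151 g

The original recipe has 0.45 L of milk, so the scaling factor is 3.6 ÷ 0.45 = 8.
water: 2 fl oz × 8 = 16 fl oz
butter: (3 tbsp + 2 tsp = 11/3 tbsp) × 8 ÷ 8 tbsp/stick × 113.5 g/stick ≈ 416 g
shredded cheddar: (2 tbsp + 2 tsp = 8/3 tbsp) × 8 ÷ 16 tbsp/cup × 113 g/cup ≈ 151 g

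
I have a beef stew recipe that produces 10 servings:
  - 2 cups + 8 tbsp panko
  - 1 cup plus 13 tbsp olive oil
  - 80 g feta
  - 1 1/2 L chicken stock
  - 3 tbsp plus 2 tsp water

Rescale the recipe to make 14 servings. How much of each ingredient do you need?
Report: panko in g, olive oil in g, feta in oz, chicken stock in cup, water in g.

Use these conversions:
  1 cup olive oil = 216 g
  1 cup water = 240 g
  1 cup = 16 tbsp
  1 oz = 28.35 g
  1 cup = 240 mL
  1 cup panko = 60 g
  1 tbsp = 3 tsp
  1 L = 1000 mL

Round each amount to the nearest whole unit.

Scaling factor: 14/10 = 7/5 = 1.4.
panko: (2 cup + 8 tbsp = 2.5 cup) × 7/5 × 60 g/cup = 210 g
olive oil: (1 cup + 13 tbsp = 1.8125 cup) × 7/5 × 216 g/cup ≈ 548 g
feta: 80 g × 7/5 ÷ 28.35 g/oz ≈ 4 oz
chicken stock: 1.5 L × 7/5 × 1000 mL/L ÷ 240 mL/cup ≈ 9 cup
water: (3 tbsp + 2 tsp = 11/3 tbsp) × 7/5 ÷ 16 tbsp/cup × 240 g/cup = 77 g

panko: 210 g; olive oil: 548 g; feta: 4 oz; chicken stock: 9 cup; water: 77 g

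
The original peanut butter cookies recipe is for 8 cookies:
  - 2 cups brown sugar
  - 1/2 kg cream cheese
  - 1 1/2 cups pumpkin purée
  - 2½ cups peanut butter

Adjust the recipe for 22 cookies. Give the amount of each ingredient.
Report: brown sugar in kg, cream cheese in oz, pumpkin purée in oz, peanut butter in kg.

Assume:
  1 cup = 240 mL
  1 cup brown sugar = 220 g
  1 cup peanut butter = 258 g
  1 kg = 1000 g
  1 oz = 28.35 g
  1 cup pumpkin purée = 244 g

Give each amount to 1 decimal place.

brown sugar: 1.2 kg; cream cheese: 48.5 oz; pumpkin purée: 35.5 oz; peanut butter: 1.8 kg

Scaling factor: 22/8 = 11/4 = 2.75.
brown sugar: 2 cup × 11/4 × 220 g/cup ÷ 1000 g/kg ≈ 1.2 kg
cream cheese: 0.5 kg × 11/4 × 1000 g/kg ÷ 28.35 g/oz ≈ 48.5 oz
pumpkin purée: 1.5 cup × 11/4 × 244 g/cup ÷ 28.35 g/oz ≈ 35.5 oz
peanut butter: 2.5 cup × 11/4 × 258 g/cup ÷ 1000 g/kg ≈ 1.8 kg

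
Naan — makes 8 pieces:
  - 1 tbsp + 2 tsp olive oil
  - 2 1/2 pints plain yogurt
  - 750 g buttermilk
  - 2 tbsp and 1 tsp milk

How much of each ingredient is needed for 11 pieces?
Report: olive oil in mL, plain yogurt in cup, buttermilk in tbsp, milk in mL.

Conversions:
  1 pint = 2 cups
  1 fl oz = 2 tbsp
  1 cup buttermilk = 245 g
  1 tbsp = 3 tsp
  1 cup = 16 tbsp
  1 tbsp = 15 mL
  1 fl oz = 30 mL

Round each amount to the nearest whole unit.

Scaling factor: 11/8 = 1.375.
olive oil: (1 tbsp + 2 tsp = 5/3 tbsp) × 11/8 × 15 mL/tbsp ≈ 34 mL
plain yogurt: 2.5 pint × 11/8 × 2 cup/pint ≈ 7 cup
buttermilk: 750 g × 11/8 ÷ 245 g/cup × 16 tbsp/cup ≈ 67 tbsp
milk: (2 tbsp + 1 tsp = 7/3 tbsp) × 11/8 × 15 mL/tbsp ≈ 48 mL

olive oil: 34 mL; plain yogurt: 7 cup; buttermilk: 67 tbsp; milk: 48 mL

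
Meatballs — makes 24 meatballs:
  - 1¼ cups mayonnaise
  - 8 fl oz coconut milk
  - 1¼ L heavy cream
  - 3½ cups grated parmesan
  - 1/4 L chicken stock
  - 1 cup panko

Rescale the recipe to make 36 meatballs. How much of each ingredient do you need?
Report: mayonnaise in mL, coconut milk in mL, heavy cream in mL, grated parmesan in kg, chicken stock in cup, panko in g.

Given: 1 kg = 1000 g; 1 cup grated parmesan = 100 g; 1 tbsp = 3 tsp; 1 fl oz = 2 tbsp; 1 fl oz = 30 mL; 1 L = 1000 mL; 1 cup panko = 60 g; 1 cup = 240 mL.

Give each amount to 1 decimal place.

Scaling factor: 36/24 = 3/2 = 1.5.
mayonnaise: 1.25 cup × 3/2 × 240 mL/cup = 450.0 mL
coconut milk: 8 fl oz × 3/2 × 30 mL/fl oz = 360.0 mL
heavy cream: 1.25 L × 3/2 × 1000 mL/L = 1875.0 mL
grated parmesan: 3.5 cup × 3/2 × 100 g/cup ÷ 1000 g/kg ≈ 0.5 kg
chicken stock: 0.25 L × 3/2 × 1000 mL/L ÷ 240 mL/cup ≈ 1.6 cup
panko: 1 cup × 3/2 × 60 g/cup = 90.0 g

mayonnaise: 450.0 mL; coconut milk: 360.0 mL; heavy cream: 1875.0 mL; grated parmesan: 0.5 kg; chicken stock: 1.6 cup; panko: 90.0 g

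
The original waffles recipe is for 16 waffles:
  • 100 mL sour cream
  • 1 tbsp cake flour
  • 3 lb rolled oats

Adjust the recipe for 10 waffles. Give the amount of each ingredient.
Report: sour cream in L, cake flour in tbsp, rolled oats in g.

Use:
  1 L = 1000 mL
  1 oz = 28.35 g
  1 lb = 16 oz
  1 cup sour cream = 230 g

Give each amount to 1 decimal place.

sour cream: 0.1 L; cake flour: 0.6 tbsp; rolled oats: 850.5 g

Scaling factor: 10/16 = 5/8 = 0.625.
sour cream: 100 mL × 5/8 ÷ 1000 mL/L ≈ 0.1 L
cake flour: 1 tbsp × 5/8 ≈ 0.6 tbsp
rolled oats: 3 lb × 5/8 × 16 oz/lb × 28.35 g/oz = 850.5 g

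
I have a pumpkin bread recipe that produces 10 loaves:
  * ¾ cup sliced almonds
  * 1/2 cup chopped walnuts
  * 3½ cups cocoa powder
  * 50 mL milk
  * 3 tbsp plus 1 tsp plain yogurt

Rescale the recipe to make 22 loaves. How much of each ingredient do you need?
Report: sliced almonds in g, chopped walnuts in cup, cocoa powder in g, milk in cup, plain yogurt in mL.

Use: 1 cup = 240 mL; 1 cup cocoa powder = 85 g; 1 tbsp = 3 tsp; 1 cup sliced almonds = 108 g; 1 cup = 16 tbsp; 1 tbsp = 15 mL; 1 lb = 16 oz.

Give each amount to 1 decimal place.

Scaling factor: 22/10 = 11/5 = 2.2.
sliced almonds: 0.75 cup × 11/5 × 108 g/cup = 178.2 g
chopped walnuts: 0.5 cup × 11/5 = 1.1 cup
cocoa powder: 3.5 cup × 11/5 × 85 g/cup = 654.5 g
milk: 50 mL × 11/5 ÷ 240 mL/cup ≈ 0.5 cup
plain yogurt: (3 tbsp + 1 tsp = 10/3 tbsp) × 11/5 × 15 mL/tbsp = 110.0 mL

sliced almonds: 178.2 g; chopped walnuts: 1.1 cup; cocoa powder: 654.5 g; milk: 0.5 cup; plain yogurt: 110.0 mL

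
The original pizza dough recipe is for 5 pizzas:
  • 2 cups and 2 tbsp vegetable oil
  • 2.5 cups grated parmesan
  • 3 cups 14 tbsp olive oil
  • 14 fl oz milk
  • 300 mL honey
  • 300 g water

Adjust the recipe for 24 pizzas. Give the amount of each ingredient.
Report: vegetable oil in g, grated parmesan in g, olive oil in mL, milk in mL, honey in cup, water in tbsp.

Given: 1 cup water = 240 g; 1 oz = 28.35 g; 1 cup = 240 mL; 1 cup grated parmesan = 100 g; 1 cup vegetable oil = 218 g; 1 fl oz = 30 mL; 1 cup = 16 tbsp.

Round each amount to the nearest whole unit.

vegetable oil: 2224 g; grated parmesan: 1200 g; olive oil: 4464 mL; milk: 2016 mL; honey: 6 cup; water: 96 tbsp

Scaling factor: 24/5 = 4.8.
vegetable oil: (2 cup + 2 tbsp = 2.125 cup) × 24/5 × 218 g/cup ≈ 2224 g
grated parmesan: 2.5 cup × 24/5 × 100 g/cup = 1200 g
olive oil: (3 cup + 14 tbsp = 3.875 cup) × 24/5 × 240 mL/cup = 4464 mL
milk: 14 fl oz × 24/5 × 30 mL/fl oz = 2016 mL
honey: 300 mL × 24/5 ÷ 240 mL/cup = 6 cup
water: 300 g × 24/5 ÷ 240 g/cup × 16 tbsp/cup = 96 tbsp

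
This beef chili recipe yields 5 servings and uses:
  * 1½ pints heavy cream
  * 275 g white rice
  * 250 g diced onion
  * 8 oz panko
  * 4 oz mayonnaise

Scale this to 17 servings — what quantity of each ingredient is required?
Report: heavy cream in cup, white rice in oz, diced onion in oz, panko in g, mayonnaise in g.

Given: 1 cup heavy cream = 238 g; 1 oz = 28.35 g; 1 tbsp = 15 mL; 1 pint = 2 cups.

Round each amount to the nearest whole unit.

Scaling factor: 17/5 = 3.4.
heavy cream: 1.5 pint × 17/5 × 2 cup/pint ≈ 10 cup
white rice: 275 g × 17/5 ÷ 28.35 g/oz ≈ 33 oz
diced onion: 250 g × 17/5 ÷ 28.35 g/oz ≈ 30 oz
panko: 8 oz × 17/5 × 28.35 g/oz ≈ 771 g
mayonnaise: 4 oz × 17/5 × 28.35 g/oz ≈ 386 g

heavy cream: 10 cup; white rice: 33 oz; diced onion: 30 oz; panko: 771 g; mayonnaise: 386 g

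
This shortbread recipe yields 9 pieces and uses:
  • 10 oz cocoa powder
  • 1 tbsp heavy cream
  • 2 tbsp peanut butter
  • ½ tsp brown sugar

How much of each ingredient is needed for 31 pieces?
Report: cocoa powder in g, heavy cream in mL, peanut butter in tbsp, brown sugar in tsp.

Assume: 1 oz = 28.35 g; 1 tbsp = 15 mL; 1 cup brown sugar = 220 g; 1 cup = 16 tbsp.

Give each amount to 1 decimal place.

cocoa powder: 976.5 g; heavy cream: 51.7 mL; peanut butter: 6.9 tbsp; brown sugar: 1.7 tsp

Scaling factor: 31/9.
cocoa powder: 10 oz × 31/9 × 28.35 g/oz = 976.5 g
heavy cream: 1 tbsp × 31/9 × 15 mL/tbsp ≈ 51.7 mL
peanut butter: 2 tbsp × 31/9 ≈ 6.9 tbsp
brown sugar: 0.5 tsp × 31/9 ≈ 1.7 tsp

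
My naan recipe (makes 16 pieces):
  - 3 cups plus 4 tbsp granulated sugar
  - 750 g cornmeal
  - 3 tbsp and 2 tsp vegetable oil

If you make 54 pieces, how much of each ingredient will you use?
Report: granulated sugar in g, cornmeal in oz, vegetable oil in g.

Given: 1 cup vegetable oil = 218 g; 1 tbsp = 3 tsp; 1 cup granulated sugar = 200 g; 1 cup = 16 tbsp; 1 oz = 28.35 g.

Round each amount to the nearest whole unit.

Scaling factor: 54/16 = 27/8 = 3.375.
granulated sugar: (3 cup + 4 tbsp = 3.25 cup) × 27/8 × 200 g/cup ≈ 2194 g
cornmeal: 750 g × 27/8 ÷ 28.35 g/oz ≈ 89 oz
vegetable oil: (3 tbsp + 2 tsp = 11/3 tbsp) × 27/8 ÷ 16 tbsp/cup × 218 g/cup ≈ 169 g

granulated sugar: 2194 g; cornmeal: 89 oz; vegetable oil: 169 g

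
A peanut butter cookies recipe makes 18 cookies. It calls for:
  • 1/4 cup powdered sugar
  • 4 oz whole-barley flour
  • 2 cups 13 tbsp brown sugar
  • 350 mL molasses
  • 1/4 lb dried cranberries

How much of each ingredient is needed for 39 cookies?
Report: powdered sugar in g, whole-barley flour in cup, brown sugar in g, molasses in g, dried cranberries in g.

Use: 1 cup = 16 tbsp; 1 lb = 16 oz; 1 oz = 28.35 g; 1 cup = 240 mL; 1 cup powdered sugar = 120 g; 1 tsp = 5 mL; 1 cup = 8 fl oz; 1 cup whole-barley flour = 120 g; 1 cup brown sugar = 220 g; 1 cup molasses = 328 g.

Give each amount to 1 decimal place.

powdered sugar: 65.0 g; whole-barley flour: 2.0 cup; brown sugar: 1340.6 g; molasses: 1036.4 g; dried cranberries: 245.7 g

Scaling factor: 39/18 = 13/6.
powdered sugar: 0.25 cup × 13/6 × 120 g/cup = 65.0 g
whole-barley flour: 4 oz × 13/6 × 28.35 g/oz ÷ 120 g/cup ≈ 2.0 cup
brown sugar: (2 cup + 13 tbsp = 2.8125 cup) × 13/6 × 220 g/cup ≈ 1340.6 g
molasses: 350 mL × 13/6 ÷ 240 mL/cup × 328 g/cup ≈ 1036.4 g
dried cranberries: 0.25 lb × 13/6 × 16 oz/lb × 28.35 g/oz = 245.7 g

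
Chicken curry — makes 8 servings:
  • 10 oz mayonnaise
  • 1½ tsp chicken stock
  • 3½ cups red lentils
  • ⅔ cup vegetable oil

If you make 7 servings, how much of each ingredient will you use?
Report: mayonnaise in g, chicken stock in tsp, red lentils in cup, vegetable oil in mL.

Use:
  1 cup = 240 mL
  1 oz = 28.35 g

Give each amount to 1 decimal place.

mayonnaise: 248.1 g; chicken stock: 1.3 tsp; red lentils: 3.1 cup; vegetable oil: 140.0 mL

Scaling factor: 7/8 = 0.875.
mayonnaise: 10 oz × 7/8 × 28.35 g/oz ≈ 248.1 g
chicken stock: 1.5 tsp × 7/8 ≈ 1.3 tsp
red lentils: 3.5 cup × 7/8 ≈ 3.1 cup
vegetable oil: 2/3 cup × 7/8 × 240 mL/cup = 140.0 mL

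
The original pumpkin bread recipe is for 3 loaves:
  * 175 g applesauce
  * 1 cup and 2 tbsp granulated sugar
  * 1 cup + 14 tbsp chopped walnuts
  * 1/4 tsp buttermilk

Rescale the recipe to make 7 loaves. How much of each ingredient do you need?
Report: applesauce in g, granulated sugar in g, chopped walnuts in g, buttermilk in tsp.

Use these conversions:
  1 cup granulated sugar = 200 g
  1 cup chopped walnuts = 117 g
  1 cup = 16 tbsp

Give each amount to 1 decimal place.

applesauce: 408.3 g; granulated sugar: 525.0 g; chopped walnuts: 511.9 g; buttermilk: 0.6 tsp

Scaling factor: 7/3.
applesauce: 175 g × 7/3 ≈ 408.3 g
granulated sugar: (1 cup + 2 tbsp = 1.125 cup) × 7/3 × 200 g/cup = 525.0 g
chopped walnuts: (1 cup + 14 tbsp = 1.875 cup) × 7/3 × 117 g/cup ≈ 511.9 g
buttermilk: 0.25 tsp × 7/3 ≈ 0.6 tsp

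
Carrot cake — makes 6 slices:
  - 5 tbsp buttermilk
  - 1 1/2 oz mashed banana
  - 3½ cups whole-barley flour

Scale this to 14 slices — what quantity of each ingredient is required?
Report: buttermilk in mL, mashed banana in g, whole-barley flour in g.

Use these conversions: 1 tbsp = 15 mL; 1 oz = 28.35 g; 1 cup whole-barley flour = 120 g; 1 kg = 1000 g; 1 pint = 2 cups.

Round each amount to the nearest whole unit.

buttermilk: 175 mL; mashed banana: 99 g; whole-barley flour: 980 g

Scaling factor: 14/6 = 7/3.
buttermilk: 5 tbsp × 7/3 × 15 mL/tbsp = 175 mL
mashed banana: 1.5 oz × 7/3 × 28.35 g/oz ≈ 99 g
whole-barley flour: 3.5 cup × 7/3 × 120 g/cup = 980 g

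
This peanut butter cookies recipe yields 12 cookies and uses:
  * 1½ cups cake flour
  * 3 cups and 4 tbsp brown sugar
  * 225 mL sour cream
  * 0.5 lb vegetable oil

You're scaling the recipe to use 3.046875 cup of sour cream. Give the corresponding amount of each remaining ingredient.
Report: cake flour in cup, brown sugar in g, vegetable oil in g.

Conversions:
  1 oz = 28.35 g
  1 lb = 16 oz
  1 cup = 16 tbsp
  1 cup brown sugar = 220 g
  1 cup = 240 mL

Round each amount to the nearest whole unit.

cake flour: 5 cup; brown sugar: 2324 g; vegetable oil: 737 g

The original recipe has 0.9375 cup of sour cream, so the scaling factor is 3.046875 ÷ 0.9375 = 13/4 = 3.25.
cake flour: 1.5 cup × 13/4 ≈ 5 cup
brown sugar: (3 cup + 4 tbsp = 3.25 cup) × 13/4 × 220 g/cup ≈ 2324 g
vegetable oil: 0.5 lb × 13/4 × 16 oz/lb × 28.35 g/oz ≈ 737 g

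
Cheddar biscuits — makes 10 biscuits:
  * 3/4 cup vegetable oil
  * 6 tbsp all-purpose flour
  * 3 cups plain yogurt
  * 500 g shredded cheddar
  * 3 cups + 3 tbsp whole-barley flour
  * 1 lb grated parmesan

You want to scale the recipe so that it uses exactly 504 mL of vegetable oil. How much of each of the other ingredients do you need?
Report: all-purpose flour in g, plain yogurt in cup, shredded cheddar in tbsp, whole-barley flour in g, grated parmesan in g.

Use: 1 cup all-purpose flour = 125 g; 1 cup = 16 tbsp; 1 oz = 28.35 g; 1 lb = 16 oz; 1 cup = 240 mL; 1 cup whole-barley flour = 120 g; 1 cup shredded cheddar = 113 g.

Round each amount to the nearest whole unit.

all-purpose flour: 131 g; plain yogurt: 8 cup; shredded cheddar: 198 tbsp; whole-barley flour: 1071 g; grated parmesan: 1270 g

The original recipe has 180 mL of vegetable oil, so the scaling factor is 504 ÷ 180 = 14/5 = 2.8.
all-purpose flour: 6 tbsp × 14/5 ÷ 16 tbsp/cup × 125 g/cup ≈ 131 g
plain yogurt: 3 cup × 14/5 ≈ 8 cup
shredded cheddar: 500 g × 14/5 ÷ 113 g/cup × 16 tbsp/cup ≈ 198 tbsp
whole-barley flour: (3 cup + 3 tbsp = 3.1875 cup) × 14/5 × 120 g/cup = 1071 g
grated parmesan: 1 lb × 14/5 × 16 oz/lb × 28.35 g/oz ≈ 1270 g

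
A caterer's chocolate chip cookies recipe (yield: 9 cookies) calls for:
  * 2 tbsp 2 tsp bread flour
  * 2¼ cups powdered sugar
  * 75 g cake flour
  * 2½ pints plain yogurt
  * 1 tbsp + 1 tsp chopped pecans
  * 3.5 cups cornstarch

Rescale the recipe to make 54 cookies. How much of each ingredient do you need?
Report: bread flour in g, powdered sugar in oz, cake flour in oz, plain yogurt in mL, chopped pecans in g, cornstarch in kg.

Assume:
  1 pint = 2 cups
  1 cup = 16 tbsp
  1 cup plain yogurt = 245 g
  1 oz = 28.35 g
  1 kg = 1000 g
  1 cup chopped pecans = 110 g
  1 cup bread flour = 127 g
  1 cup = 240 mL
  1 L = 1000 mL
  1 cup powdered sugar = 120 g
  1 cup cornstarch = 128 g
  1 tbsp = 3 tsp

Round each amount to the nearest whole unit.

bread flour: 127 g; powdered sugar: 57 oz; cake flour: 16 oz; plain yogurt: 7200 mL; chopped pecans: 55 g; cornstarch: 3 kg

Scaling factor: 54/9 = 6.
bread flour: (2 tbsp + 2 tsp = 8/3 tbsp) × 6 ÷ 16 tbsp/cup × 127 g/cup = 127 g
powdered sugar: 2.25 cup × 6 × 120 g/cup ÷ 28.35 g/oz ≈ 57 oz
cake flour: 75 g × 6 ÷ 28.35 g/oz ≈ 16 oz
plain yogurt: 2.5 pint × 6 × 2 cup/pint × 240 mL/cup = 7200 mL
chopped pecans: (1 tbsp + 1 tsp = 4/3 tbsp) × 6 ÷ 16 tbsp/cup × 110 g/cup = 55 g
cornstarch: 3.5 cup × 6 × 128 g/cup ÷ 1000 g/kg ≈ 3 kg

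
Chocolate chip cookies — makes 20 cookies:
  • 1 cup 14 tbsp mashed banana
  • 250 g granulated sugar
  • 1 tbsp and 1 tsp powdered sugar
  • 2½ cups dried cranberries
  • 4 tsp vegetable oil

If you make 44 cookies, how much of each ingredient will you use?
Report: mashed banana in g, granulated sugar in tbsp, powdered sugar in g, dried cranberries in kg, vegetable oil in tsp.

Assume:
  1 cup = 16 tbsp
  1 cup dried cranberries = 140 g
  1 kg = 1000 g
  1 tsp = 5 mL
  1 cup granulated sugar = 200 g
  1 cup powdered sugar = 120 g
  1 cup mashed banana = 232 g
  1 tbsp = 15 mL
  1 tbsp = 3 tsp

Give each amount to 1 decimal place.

mashed banana: 957.0 g; granulated sugar: 44.0 tbsp; powdered sugar: 22.0 g; dried cranberries: 0.8 kg; vegetable oil: 8.8 tsp

Scaling factor: 44/20 = 11/5 = 2.2.
mashed banana: (1 cup + 14 tbsp = 1.875 cup) × 11/5 × 232 g/cup = 957.0 g
granulated sugar: 250 g × 11/5 ÷ 200 g/cup × 16 tbsp/cup = 44.0 tbsp
powdered sugar: (1 tbsp + 1 tsp = 4/3 tbsp) × 11/5 ÷ 16 tbsp/cup × 120 g/cup = 22.0 g
dried cranberries: 2.5 cup × 11/5 × 140 g/cup ÷ 1000 g/kg ≈ 0.8 kg
vegetable oil: 4 tsp × 11/5 = 8.8 tsp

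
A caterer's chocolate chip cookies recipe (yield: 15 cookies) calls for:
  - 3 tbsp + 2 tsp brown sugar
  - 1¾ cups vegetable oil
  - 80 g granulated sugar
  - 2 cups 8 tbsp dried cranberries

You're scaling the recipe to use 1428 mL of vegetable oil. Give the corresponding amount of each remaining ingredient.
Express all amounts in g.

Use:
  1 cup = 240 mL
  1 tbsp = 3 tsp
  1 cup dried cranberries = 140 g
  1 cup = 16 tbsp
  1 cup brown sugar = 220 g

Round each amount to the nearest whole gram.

brown sugar: 171 g; granulated sugar: 272 g; dried cranberries: 1190 g

The original recipe has 420 mL of vegetable oil, so the scaling factor is 1428 ÷ 420 = 17/5 = 3.4.
brown sugar: (3 tbsp + 2 tsp = 11/3 tbsp) × 17/5 ÷ 16 tbsp/cup × 220 g/cup ≈ 171 g
granulated sugar: 80 g × 17/5 = 272 g
dried cranberries: (2 cup + 8 tbsp = 2.5 cup) × 17/5 × 140 g/cup = 1190 g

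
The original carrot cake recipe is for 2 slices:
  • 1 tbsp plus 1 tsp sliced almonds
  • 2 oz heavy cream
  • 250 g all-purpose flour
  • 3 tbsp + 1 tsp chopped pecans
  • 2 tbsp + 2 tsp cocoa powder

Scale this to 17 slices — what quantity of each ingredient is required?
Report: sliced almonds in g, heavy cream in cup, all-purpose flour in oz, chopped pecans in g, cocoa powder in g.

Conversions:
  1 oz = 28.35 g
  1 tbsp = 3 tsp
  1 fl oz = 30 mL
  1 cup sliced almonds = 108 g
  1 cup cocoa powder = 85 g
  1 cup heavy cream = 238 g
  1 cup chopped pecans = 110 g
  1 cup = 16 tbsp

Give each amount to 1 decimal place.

Scaling factor: 17/2 = 8.5.
sliced almonds: (1 tbsp + 1 tsp = 4/3 tbsp) × 17/2 ÷ 16 tbsp/cup × 108 g/cup = 76.5 g
heavy cream: 2 oz × 17/2 × 28.35 g/oz ÷ 238 g/cup ≈ 2.0 cup
all-purpose flour: 250 g × 17/2 ÷ 28.35 g/oz ≈ 75.0 oz
chopped pecans: (3 tbsp + 1 tsp = 10/3 tbsp) × 17/2 ÷ 16 tbsp/cup × 110 g/cup ≈ 194.8 g
cocoa powder: (2 tbsp + 2 tsp = 8/3 tbsp) × 17/2 ÷ 16 tbsp/cup × 85 g/cup ≈ 120.4 g

sliced almonds: 76.5 g; heavy cream: 2.0 cup; all-purpose flour: 75.0 oz; chopped pecans: 194.8 g; cocoa powder: 120.4 g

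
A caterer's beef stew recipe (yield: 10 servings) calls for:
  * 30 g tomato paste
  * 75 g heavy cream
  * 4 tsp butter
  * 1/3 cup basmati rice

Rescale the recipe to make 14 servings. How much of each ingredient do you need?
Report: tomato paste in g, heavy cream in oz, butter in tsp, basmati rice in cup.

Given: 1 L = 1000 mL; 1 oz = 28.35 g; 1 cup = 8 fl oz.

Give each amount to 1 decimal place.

tomato paste: 42.0 g; heavy cream: 3.7 oz; butter: 5.6 tsp; basmati rice: 0.5 cup

Scaling factor: 14/10 = 7/5 = 1.4.
tomato paste: 30 g × 7/5 = 42.0 g
heavy cream: 75 g × 7/5 ÷ 28.35 g/oz ≈ 3.7 oz
butter: 4 tsp × 7/5 = 5.6 tsp
basmati rice: 1/3 cup × 7/5 ≈ 0.5 cup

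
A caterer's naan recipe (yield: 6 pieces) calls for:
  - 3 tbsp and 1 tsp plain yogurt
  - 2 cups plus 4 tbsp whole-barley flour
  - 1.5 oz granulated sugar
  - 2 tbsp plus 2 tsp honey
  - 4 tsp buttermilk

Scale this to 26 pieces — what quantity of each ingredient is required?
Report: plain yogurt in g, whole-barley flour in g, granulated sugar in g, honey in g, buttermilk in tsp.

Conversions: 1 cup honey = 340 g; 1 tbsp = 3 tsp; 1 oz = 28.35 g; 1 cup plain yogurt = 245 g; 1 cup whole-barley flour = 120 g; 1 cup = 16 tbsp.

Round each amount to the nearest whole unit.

Scaling factor: 26/6 = 13/3.
plain yogurt: (3 tbsp + 1 tsp = 10/3 tbsp) × 13/3 ÷ 16 tbsp/cup × 245 g/cup ≈ 221 g
whole-barley flour: (2 cup + 4 tbsp = 2.25 cup) × 13/3 × 120 g/cup = 1170 g
granulated sugar: 1.5 oz × 13/3 × 28.35 g/oz ≈ 184 g
honey: (2 tbsp + 2 tsp = 8/3 tbsp) × 13/3 ÷ 16 tbsp/cup × 340 g/cup ≈ 246 g
buttermilk: 4 tsp × 13/3 ≈ 17 tsp

plain yogurt: 221 g; whole-barley flour: 1170 g; granulated sugar: 184 g; honey: 246 g; buttermilk: 17 tsp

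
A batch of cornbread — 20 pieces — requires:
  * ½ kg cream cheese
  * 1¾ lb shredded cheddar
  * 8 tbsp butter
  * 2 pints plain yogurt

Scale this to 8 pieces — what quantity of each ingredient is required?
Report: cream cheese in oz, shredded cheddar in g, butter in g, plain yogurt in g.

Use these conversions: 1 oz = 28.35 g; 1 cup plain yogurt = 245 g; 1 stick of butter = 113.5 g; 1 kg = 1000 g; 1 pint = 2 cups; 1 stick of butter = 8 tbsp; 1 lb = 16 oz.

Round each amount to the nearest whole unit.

cream cheese: 7 oz; shredded cheddar: 318 g; butter: 45 g; plain yogurt: 392 g

Scaling factor: 8/20 = 2/5 = 0.4.
cream cheese: 0.5 kg × 2/5 × 1000 g/kg ÷ 28.35 g/oz ≈ 7 oz
shredded cheddar: 1.75 lb × 2/5 × 16 oz/lb × 28.35 g/oz ≈ 318 g
butter: 8 tbsp × 2/5 ÷ 8 tbsp/stick × 113.5 g/stick ≈ 45 g
plain yogurt: 2 pint × 2/5 × 2 cup/pint × 245 g/cup = 392 g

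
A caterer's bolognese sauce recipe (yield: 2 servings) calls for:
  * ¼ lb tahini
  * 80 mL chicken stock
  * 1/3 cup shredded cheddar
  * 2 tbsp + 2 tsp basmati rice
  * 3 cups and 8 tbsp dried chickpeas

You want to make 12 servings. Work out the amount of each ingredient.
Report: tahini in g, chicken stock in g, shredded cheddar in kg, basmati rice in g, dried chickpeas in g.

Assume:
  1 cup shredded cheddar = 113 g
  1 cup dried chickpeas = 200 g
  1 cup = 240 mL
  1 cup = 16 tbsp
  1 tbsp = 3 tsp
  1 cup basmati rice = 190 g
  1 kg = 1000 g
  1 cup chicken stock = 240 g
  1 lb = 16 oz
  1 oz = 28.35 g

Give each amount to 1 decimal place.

tahini: 680.4 g; chicken stock: 480.0 g; shredded cheddar: 0.2 kg; basmati rice: 190.0 g; dried chickpeas: 4200.0 g

Scaling factor: 12/2 = 6.
tahini: 0.25 lb × 6 × 16 oz/lb × 28.35 g/oz = 680.4 g
chicken stock: 80 mL × 6 ÷ 240 mL/cup × 240 g/cup = 480.0 g
shredded cheddar: 1/3 cup × 6 × 113 g/cup ÷ 1000 g/kg ≈ 0.2 kg
basmati rice: (2 tbsp + 2 tsp = 8/3 tbsp) × 6 ÷ 16 tbsp/cup × 190 g/cup = 190.0 g
dried chickpeas: (3 cup + 8 tbsp = 3.5 cup) × 6 × 200 g/cup = 4200.0 g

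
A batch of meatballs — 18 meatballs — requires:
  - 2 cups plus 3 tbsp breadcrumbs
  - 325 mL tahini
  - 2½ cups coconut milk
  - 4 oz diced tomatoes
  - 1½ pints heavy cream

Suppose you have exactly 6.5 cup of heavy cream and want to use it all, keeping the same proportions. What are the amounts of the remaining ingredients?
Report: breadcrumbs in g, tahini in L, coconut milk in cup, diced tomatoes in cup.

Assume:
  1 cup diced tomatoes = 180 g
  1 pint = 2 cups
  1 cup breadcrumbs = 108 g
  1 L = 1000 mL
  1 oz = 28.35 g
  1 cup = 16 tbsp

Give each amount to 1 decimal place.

The original recipe has 3 cup of heavy cream, so the scaling factor is 6.5 ÷ 3 = 13/6.
breadcrumbs: (2 cup + 3 tbsp = 2.1875 cup) × 13/6 × 108 g/cup ≈ 511.9 g
tahini: 325 mL × 13/6 ÷ 1000 mL/L ≈ 0.7 L
coconut milk: 2.5 cup × 13/6 ≈ 5.4 cup
diced tomatoes: 4 oz × 13/6 × 28.35 g/oz ÷ 180 g/cup ≈ 1.4 cup

breadcrumbs: 511.9 g; tahini: 0.7 L; coconut milk: 5.4 cup; diced tomatoes: 1.4 cup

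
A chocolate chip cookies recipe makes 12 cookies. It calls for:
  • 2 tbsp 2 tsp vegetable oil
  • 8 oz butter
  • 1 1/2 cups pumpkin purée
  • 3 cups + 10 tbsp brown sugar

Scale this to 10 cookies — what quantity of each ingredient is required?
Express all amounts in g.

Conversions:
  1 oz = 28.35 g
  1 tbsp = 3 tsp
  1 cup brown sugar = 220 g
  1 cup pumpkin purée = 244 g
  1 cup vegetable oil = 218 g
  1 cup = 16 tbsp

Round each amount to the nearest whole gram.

vegetable oil: 30 g; butter: 189 g; pumpkin purée: 305 g; brown sugar: 665 g

Scaling factor: 10/12 = 5/6.
vegetable oil: (2 tbsp + 2 tsp = 8/3 tbsp) × 5/6 ÷ 16 tbsp/cup × 218 g/cup ≈ 30 g
butter: 8 oz × 5/6 × 28.35 g/oz = 189 g
pumpkin purée: 1.5 cup × 5/6 × 244 g/cup = 305 g
brown sugar: (3 cup + 10 tbsp = 3.625 cup) × 5/6 × 220 g/cup ≈ 665 g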